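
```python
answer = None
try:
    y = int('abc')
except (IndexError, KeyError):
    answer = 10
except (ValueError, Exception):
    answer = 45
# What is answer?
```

Step-by-step execution trace:
1. `y = int('abc')` raises ValueError.
2. `except (IndexError, KeyError)` does not match ValueError; skipped.
3. `except (ValueError, Exception)` matches (ValueError is in the tuple) → answer = 45.
Result: 45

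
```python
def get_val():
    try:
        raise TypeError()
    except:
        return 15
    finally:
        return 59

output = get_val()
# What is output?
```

Step-by-step execution trace:
1. `get_val()` enters try: `raise TypeError()` raises TypeError.
2. bare `except` matches → `return 15` sets pending return value 15.
3. Before returning, `finally: return 59` runs and overrides the pending return.
4. get_val() returns 59 → output = 59.
Result: 59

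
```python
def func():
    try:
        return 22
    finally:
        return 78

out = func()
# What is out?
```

Step-by-step execution trace:
1. `func()` enters try: `return 22` sets pending return value 22.
2. Before returning, `finally: return 78` runs and overrides the pending return.
3. func() returns 78 → out = 78.
Result: 78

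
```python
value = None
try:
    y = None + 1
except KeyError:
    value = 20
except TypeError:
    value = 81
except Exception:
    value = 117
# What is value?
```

Step-by-step execution trace:
1. `y = None + 1` raises TypeError.
2. `except KeyError` does not match TypeError; skipped.
3. `except TypeError` matches → value = 81.
4. Remaining except clauses are skipped.
Result: 81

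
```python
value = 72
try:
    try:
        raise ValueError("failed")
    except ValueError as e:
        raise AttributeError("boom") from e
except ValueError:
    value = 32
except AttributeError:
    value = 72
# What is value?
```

Step-by-step execution trace:
1. Inner try raises ValueError; inner `except ValueError as e` catches it.
2. `raise AttributeError(...) from e` raises AttributeError (ValueError is attached as __cause__, but only AttributeError is active).
3. Outer `except ValueError` does not match AttributeError; skipped.
4. Outer `except AttributeError` matches → value = 72.
Result: 72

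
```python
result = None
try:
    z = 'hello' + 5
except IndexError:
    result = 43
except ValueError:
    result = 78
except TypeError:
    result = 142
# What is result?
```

Step-by-step execution trace:
1. `z = 'hello' + 5` raises TypeError.
2. `except IndexError` does not match TypeError; skipped.
3. `except ValueError` does not match TypeError; skipped.
4. `except TypeError` matches → result = 142.
Result: 142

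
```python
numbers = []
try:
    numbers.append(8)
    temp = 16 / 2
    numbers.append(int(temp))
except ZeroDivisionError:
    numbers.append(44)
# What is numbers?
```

Step-by-step execution trace:
1. try: `numbers.append(8)` → numbers = [8].
2. `temp = 16 / 2` → temp = 8.0. No exception raised.
3. `numbers.append(int(temp))` → numbers = [8, 8].
4. `except ZeroDivisionError` is skipped (no exception was raised).
Result: [8, 8]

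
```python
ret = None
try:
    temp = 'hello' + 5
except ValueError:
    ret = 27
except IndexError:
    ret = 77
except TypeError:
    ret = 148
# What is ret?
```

Step-by-step execution trace:
1. `temp = 'hello' + 5` raises TypeError.
2. `except ValueError` does not match TypeError; skipped.
3. `except IndexError` does not match TypeError; skipped.
4. `except TypeError` matches → ret = 148.
Result: 148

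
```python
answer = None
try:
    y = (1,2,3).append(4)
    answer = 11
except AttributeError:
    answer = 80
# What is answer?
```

Step-by-step execution trace:
1. `y = (1,2,3).append(4)` raises AttributeError.
2. `answer = 11` is not reached.
3. `except AttributeError` matches → answer = 80.
Result: 80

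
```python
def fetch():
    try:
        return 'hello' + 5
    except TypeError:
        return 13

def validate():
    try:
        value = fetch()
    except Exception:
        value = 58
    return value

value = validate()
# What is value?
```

Step-by-step execution trace:
1. `validate()` calls `fetch()`.
2. In fetch: `'hello' + 5` raises TypeError; `except TypeError` catches it → returns 13.
3. In validate: `value = fetch()` → value = 13. No exception reaches validate.
4. `except Exception` is skipped; validate returns 13.
5. value = 13.
Result: 13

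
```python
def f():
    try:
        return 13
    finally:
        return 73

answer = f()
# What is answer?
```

Step-by-step execution trace:
1. `f()` enters try: `return 13` sets pending return value 13.
2. Before returning, `finally: return 73` runs and overrides the pending return.
3. f() returns 73 → answer = 73.
Result: 73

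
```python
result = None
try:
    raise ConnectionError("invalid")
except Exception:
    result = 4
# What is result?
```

Step-by-step execution trace:
1. `raise ConnectionError(...)` raises ConnectionError.
2. `except Exception` matches (ConnectionError is a subclass of Exception) → result = 4.
Result: 4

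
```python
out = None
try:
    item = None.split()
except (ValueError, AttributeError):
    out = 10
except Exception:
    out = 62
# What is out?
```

Step-by-step execution trace:
1. `item = None.split()` raises AttributeError.
2. `except (ValueError, AttributeError)` matches (AttributeError is in the tuple) → out = 10.
3. `except Exception` is not reached.
Result: 10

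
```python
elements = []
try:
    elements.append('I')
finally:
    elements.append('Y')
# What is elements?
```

Step-by-step execution trace:
1. try: `elements.append('I')` → elements = ['I'].
2. The try body completes without raising.
3. finally always runs: `elements.append('Y')` → elements = ['I', 'Y'].
Result: ['I', 'Y']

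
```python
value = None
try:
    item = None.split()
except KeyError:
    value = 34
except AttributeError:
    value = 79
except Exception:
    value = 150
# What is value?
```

Step-by-step execution trace:
1. `item = None.split()` raises AttributeError.
2. `except KeyError` does not match AttributeError; skipped.
3. `except AttributeError` matches → value = 79.
4. Remaining except clauses are skipped.
Result: 79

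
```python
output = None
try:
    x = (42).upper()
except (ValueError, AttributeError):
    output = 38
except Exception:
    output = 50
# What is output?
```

Step-by-step execution trace:
1. `x = (42).upper()` raises AttributeError.
2. `except (ValueError, AttributeError)` matches (AttributeError is in the tuple) → output = 38.
3. `except Exception` is not reached.
Result: 38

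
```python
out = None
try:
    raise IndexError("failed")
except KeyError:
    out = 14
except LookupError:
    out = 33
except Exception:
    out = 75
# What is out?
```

Step-by-step execution trace:
1. `raise IndexError(...)` raises IndexError.
2. `except KeyError` does not match (IndexError is not a subclass of KeyError); skipped.
3. `except LookupError` matches (IndexError is a subclass of LookupError) → out = 33.
4. `except Exception` is not reached.
Result: 33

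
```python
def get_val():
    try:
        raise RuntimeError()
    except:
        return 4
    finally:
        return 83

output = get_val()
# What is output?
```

Step-by-step execution trace:
1. `get_val()` enters try: `raise RuntimeError()` raises RuntimeError.
2. bare `except` matches → `return 4` sets pending return value 4.
3. Before returning, `finally: return 83` runs and overrides the pending return.
4. get_val() returns 83 → output = 83.
Result: 83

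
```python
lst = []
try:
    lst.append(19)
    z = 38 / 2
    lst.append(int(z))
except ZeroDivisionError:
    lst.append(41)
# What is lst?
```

Step-by-step execution trace:
1. try: `lst.append(19)` → lst = [19].
2. `z = 38 / 2` → z = 19.0. No exception raised.
3. `lst.append(int(z))` → lst = [19, 19].
4. `except ZeroDivisionError` is skipped (no exception was raised).
Result: [19, 19]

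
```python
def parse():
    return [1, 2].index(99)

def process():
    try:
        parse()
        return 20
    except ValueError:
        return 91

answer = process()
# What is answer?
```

Step-by-step execution trace:
1. `process()` calls `parse()`.
2. `parse()` evaluates `[1, 2].index(99)`, which raises ValueError; it propagates to the caller.
3. `return 20` is not reached.
4. `except ValueError` in process matches → returns 91.
5. answer = 91.
Result: 91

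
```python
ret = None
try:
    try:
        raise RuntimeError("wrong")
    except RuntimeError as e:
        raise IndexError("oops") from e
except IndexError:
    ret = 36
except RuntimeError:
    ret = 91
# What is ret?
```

Step-by-step execution trace:
1. Inner try raises RuntimeError; inner `except RuntimeError as e` catches it.
2. `raise IndexError(...) from e` raises IndexError (RuntimeError is attached as __cause__, but only IndexError is active).
3. Outer `except IndexError` matches → ret = 36.
4. `except RuntimeError` is not reached.
Result: 36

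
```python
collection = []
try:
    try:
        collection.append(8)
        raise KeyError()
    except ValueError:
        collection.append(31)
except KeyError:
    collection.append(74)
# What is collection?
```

Step-by-step execution trace:
1. Inner try: `collection.append(8)` → collection = [8].
2. `raise KeyError()` raises KeyError.
3. Inner `except ValueError` does not match KeyError; exception propagates to outer try.
4. Outer `except KeyError` matches → `collection.append(74)` → collection = [8, 74].
Result: [8, 74]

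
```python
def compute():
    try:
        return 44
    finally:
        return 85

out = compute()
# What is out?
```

Step-by-step execution trace:
1. `compute()` enters try: `return 44` sets pending return value 44.
2. Before returning, `finally: return 85` runs and overrides the pending return.
3. compute() returns 85 → out = 85.
Result: 85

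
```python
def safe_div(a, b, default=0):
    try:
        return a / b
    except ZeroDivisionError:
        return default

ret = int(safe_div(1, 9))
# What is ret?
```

Step-by-step execution trace:
1. `safe_div(1, 9)` enters try: `return 1 / 9` → returns 0.1111111111111111. No exception raised.
2. `except ZeroDivisionError` is skipped.
3. `int(0.1111111111111111)` → 0 → ret = 0.
Result: 0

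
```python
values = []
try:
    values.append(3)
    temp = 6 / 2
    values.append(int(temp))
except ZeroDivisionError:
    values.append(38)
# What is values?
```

Step-by-step execution trace:
1. try: `values.append(3)` → values = [3].
2. `temp = 6 / 2` → temp = 3.0. No exception raised.
3. `values.append(int(temp))` → values = [3, 3].
4. `except ZeroDivisionError` is skipped (no exception was raised).
Result: [3, 3]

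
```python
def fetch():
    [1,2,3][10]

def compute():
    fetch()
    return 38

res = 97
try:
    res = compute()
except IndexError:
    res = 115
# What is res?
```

Step-by-step execution trace:
1. res starts at 97.
2. try: `compute()` calls `fetch()`.
3. `fetch()` evaluates `[1,2,3][10]`, which raises IndexError; it propagates through compute (uncaught).
4. `return 38` in compute is not reached; the assignment to res does not complete.
5. `except IndexError` matches → res = 115.
Result: 115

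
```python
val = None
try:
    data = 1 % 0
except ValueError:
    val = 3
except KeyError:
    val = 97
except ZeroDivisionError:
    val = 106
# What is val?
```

Step-by-step execution trace:
1. `data = 1 % 0` raises ZeroDivisionError.
2. `except ValueError` does not match ZeroDivisionError; skipped.
3. `except KeyError` does not match ZeroDivisionError; skipped.
4. `except ZeroDivisionError` matches → val = 106.
Result: 106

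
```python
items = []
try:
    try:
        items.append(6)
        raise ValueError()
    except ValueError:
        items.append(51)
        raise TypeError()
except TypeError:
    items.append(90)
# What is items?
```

Step-by-step execution trace:
1. Inner try: `items.append(6)` → items = [6].
2. `raise ValueError()` raises ValueError.
3. Inner `except ValueError` matches → `items.append(51)` → items = [6, 51].
4. `raise TypeError()` raises TypeError; propagates to outer try.
5. Outer `except TypeError` matches → `items.append(90)` → items = [6, 51, 90].
Result: [6, 51, 90]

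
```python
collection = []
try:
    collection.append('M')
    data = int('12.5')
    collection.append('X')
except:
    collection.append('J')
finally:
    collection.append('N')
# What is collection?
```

Step-by-step execution trace:
1. try: `collection.append('M')` → collection = ['M'].
2. `data = int('12.5')` raises ValueError; `collection.append('X')` is not reached.
3. bare `except` matches → `collection.append('J')` → collection = ['M', 'J'].
4. finally always runs: `collection.append('N')` → collection = ['M', 'J', 'N'].
Result: ['M', 'J', 'N']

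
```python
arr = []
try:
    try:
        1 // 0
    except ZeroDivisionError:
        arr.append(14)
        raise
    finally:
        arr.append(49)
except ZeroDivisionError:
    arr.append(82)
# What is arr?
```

Step-by-step execution trace:
1. Inner try: `1 // 0` raises ZeroDivisionError.
2. Inner `except ZeroDivisionError` matches → `arr.append(14)` → arr = [14].
3. bare `raise` re-raises ZeroDivisionError.
4. Inner `finally` runs during unwinding: `arr.append(49)` → arr = [14, 49].
5. Outer `except ZeroDivisionError` matches → `arr.append(82)` → arr = [14, 49, 82].
Result: [14, 49, 82]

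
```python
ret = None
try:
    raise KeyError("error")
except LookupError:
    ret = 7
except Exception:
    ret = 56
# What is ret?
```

Step-by-step execution trace:
1. `raise KeyError(...)` raises KeyError.
2. `except LookupError` matches (KeyError is a subclass of LookupError) → ret = 7.
3. `except Exception` is not reached.
Result: 7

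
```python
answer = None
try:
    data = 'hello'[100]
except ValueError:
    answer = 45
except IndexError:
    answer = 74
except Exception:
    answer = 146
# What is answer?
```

Step-by-step execution trace:
1. `data = 'hello'[100]` raises IndexError.
2. `except ValueError` does not match IndexError; skipped.
3. `except IndexError` matches → answer = 74.
4. Remaining except clauses are skipped.
Result: 74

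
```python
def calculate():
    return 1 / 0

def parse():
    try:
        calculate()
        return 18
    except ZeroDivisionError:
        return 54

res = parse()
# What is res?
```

Step-by-step execution trace:
1. `parse()` calls `calculate()`.
2. `calculate()` evaluates `1 / 0`, which raises ZeroDivisionError; it propagates to the caller.
3. `return 18` is not reached.
4. `except ZeroDivisionError` in parse matches → returns 54.
5. res = 54.
Result: 54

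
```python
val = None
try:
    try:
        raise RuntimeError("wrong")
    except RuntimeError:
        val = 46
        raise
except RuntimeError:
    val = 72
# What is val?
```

Step-by-step execution trace:
1. Inner try: `raise RuntimeError("wrong")` raises RuntimeError.
2. Inner `except RuntimeError` matches → val = 46.
3. bare `raise` re-raises the same RuntimeError.
4. Outer `except RuntimeError` matches → val = 72.
Result: 72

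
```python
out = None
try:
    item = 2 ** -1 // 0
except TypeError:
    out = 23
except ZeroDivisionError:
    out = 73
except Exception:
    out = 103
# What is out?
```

Step-by-step execution trace:
1. `item = 2 ** -1 // 0` raises ZeroDivisionError.
2. `except TypeError` does not match ZeroDivisionError; skipped.
3. `except ZeroDivisionError` matches → out = 73.
4. Remaining except clauses are skipped.
Result: 73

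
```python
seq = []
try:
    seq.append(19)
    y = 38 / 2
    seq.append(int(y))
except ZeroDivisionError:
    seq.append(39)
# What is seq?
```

Step-by-step execution trace:
1. try: `seq.append(19)` → seq = [19].
2. `y = 38 / 2` → y = 19.0. No exception raised.
3. `seq.append(int(y))` → seq = [19, 19].
4. `except ZeroDivisionError` is skipped (no exception was raised).
Result: [19, 19]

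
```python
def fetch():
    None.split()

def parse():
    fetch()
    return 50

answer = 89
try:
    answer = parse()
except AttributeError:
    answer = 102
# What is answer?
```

Step-by-step execution trace:
1. answer starts at 89.
2. try: `parse()` calls `fetch()`.
3. `fetch()` evaluates `None.split()`, which raises AttributeError; it propagates through parse (uncaught).
4. `return 50` in parse is not reached; the assignment to answer does not complete.
5. `except AttributeError` matches → answer = 102.
Result: 102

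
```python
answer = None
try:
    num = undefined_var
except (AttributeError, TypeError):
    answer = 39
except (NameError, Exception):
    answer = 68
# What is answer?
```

Step-by-step execution trace:
1. `num = undefined_var` raises NameError.
2. `except (AttributeError, TypeError)` does not match NameError; skipped.
3. `except (NameError, Exception)` matches (NameError is in the tuple) → answer = 68.
Result: 68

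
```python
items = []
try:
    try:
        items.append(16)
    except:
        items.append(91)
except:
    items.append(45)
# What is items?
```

Step-by-step execution trace:
1. Inner try: `items.append(16)` → items = [16]. No exception raised.
2. Inner `except` is skipped.
3. Inner try completes normally; outer `except` is skipped.
Result: [16]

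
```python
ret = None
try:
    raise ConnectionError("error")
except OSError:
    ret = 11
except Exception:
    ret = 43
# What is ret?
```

Step-by-step execution trace:
1. `raise ConnectionError(...)` raises ConnectionError.
2. `except OSError` matches (ConnectionError is a subclass of OSError) → ret = 11.
3. `except Exception` is not reached.
Result: 11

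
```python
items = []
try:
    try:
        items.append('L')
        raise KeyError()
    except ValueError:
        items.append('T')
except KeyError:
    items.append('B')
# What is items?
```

Step-by-step execution trace:
1. Inner try: `items.append('L')` → items = ['L'].
2. `raise KeyError()` raises KeyError.
3. Inner `except ValueError` does not match KeyError; exception propagates to outer try.
4. Outer `except KeyError` matches → `items.append('B')` → items = ['L', 'B'].
Result: ['L', 'B']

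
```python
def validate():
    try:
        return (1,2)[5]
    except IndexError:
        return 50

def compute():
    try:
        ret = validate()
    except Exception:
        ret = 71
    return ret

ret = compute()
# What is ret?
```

Step-by-step execution trace:
1. `compute()` calls `validate()`.
2. In validate: `(1,2)[5]` raises IndexError; `except IndexError` catches it → returns 50.
3. In compute: `ret = validate()` → ret = 50. No exception reaches compute.
4. `except Exception` is skipped; compute returns 50.
5. ret = 50.
Result: 50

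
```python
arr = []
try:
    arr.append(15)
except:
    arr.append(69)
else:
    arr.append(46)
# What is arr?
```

Step-by-step execution trace:
1. try: `arr.append(15)` → arr = [15]. No exception raised.
2. `except` is skipped.
3. `else` runs (try completed without exception): `arr.append(46)` → arr = [15, 46].
Result: [15, 46]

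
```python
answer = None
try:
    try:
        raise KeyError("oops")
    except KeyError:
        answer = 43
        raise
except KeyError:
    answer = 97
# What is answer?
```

Step-by-step execution trace:
1. Inner try: `raise KeyError("oops")` raises KeyError.
2. Inner `except KeyError` matches → answer = 43.
3. bare `raise` re-raises the same KeyError.
4. Outer `except KeyError` matches → answer = 97.
Result: 97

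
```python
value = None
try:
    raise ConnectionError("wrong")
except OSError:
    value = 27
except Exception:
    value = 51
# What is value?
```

Step-by-step execution trace:
1. `raise ConnectionError(...)` raises ConnectionError.
2. `except OSError` matches (ConnectionError is a subclass of OSError) → value = 27.
3. `except Exception` is not reached.
Result: 27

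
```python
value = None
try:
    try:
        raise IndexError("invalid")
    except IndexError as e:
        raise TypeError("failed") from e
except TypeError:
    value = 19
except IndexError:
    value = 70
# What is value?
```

Step-by-step execution trace:
1. Inner try raises IndexError; inner `except IndexError as e` catches it.
2. `raise TypeError(...) from e` raises TypeError (IndexError is attached as __cause__, but only TypeError is active).
3. Outer `except TypeError` matches → value = 19.
4. `except IndexError` is not reached.
Result: 19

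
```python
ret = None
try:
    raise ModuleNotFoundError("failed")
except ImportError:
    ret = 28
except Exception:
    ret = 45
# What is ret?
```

Step-by-step execution trace:
1. `raise ModuleNotFoundError(...)` raises ModuleNotFoundError.
2. `except ImportError` matches (ModuleNotFoundError is a subclass of ImportError) → ret = 28.
3. `except Exception` is not reached.
Result: 28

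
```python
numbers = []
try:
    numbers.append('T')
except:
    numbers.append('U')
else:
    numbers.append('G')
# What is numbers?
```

Step-by-step execution trace:
1. try: `numbers.append('T')` → numbers = ['T']. No exception raised.
2. `except` is skipped.
3. `else` runs (try completed without exception): `numbers.append('G')` → numbers = ['T', 'G'].
Result: ['T', 'G']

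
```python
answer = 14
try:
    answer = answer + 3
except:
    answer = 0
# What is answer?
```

Step-by-step execution trace:
1. answer starts at 14.
2. try: `answer = answer + 3` → answer = 17. No exception raised.
3. `except` is skipped.
Result: 17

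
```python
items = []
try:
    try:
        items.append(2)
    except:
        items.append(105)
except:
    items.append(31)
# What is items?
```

Step-by-step execution trace:
1. Inner try: `items.append(2)` → items = [2]. No exception raised.
2. Inner `except` is skipped.
3. Inner try completes normally; outer `except` is skipped.
Result: [2]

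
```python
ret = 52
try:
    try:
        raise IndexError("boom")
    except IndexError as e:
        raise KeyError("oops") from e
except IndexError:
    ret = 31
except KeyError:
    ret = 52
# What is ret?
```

Step-by-step execution trace:
1. Inner try raises IndexError; inner `except IndexError as e` catches it.
2. `raise KeyError(...) from e` raises KeyError (IndexError is attached as __cause__, but only KeyError is active).
3. Outer `except IndexError` does not match KeyError; skipped.
4. Outer `except KeyError` matches → ret = 52.
Result: 52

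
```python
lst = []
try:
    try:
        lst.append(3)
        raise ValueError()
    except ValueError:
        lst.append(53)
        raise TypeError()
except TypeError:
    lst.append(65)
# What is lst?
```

Step-by-step execution trace:
1. Inner try: `lst.append(3)` → lst = [3].
2. `raise ValueError()` raises ValueError.
3. Inner `except ValueError` matches → `lst.append(53)` → lst = [3, 53].
4. `raise TypeError()` raises TypeError; propagates to outer try.
5. Outer `except TypeError` matches → `lst.append(65)` → lst = [3, 53, 65].
Result: [3, 53, 65]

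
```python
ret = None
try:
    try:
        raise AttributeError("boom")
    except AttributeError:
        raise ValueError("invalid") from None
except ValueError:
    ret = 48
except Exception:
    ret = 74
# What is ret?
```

Step-by-step execution trace:
1. Inner try raises AttributeError; inner `except AttributeError` catches it.
2. `raise ValueError(...) from None` raises ValueError (from None suppresses __context__, but the active exception is still ValueError).
3. Outer `except ValueError` matches → ret = 48.
4. `except Exception` is not reached.
Result: 48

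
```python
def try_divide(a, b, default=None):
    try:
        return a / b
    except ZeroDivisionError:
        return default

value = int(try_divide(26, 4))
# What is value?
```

Step-by-step execution trace:
1. `try_divide(26, 4)` enters try: `return 26 / 4` → returns 6.5. No exception raised.
2. `except ZeroDivisionError` is skipped.
3. `int(6.5)` → 6 → value = 6.
Result: 6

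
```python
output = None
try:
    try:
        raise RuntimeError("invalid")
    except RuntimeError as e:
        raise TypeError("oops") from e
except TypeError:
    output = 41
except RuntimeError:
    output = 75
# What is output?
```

Step-by-step execution trace:
1. Inner try raises RuntimeError; inner `except RuntimeError as e` catches it.
2. `raise TypeError(...) from e` raises TypeError (RuntimeError is attached as __cause__, but only TypeError is active).
3. Outer `except TypeError` matches → output = 41.
4. `except RuntimeError` is not reached.
Result: 41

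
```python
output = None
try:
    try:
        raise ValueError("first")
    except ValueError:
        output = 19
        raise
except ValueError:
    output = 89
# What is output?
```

Step-by-step execution trace:
1. Inner try: `raise ValueError("first")` raises ValueError.
2. Inner `except ValueError` matches → output = 19.
3. bare `raise` re-raises the same ValueError.
4. Outer `except ValueError` matches → output = 89.
Result: 89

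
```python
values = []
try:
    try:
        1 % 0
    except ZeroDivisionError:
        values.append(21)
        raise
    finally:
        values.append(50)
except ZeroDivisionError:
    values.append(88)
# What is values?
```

Step-by-step execution trace:
1. Inner try: `1 % 0` raises ZeroDivisionError.
2. Inner `except ZeroDivisionError` matches → `values.append(21)` → values = [21].
3. bare `raise` re-raises ZeroDivisionError.
4. Inner `finally` runs during unwinding: `values.append(50)` → values = [21, 50].
5. Outer `except ZeroDivisionError` matches → `values.append(88)` → values = [21, 50, 88].
Result: [21, 50, 88]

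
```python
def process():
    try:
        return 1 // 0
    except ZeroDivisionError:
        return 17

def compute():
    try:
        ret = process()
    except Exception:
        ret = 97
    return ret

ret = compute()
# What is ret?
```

Step-by-step execution trace:
1. `compute()` calls `process()`.
2. In process: `1 // 0` raises ZeroDivisionError; `except ZeroDivisionError` catches it → returns 17.
3. In compute: `ret = process()` → ret = 17. No exception reaches compute.
4. `except Exception` is skipped; compute returns 17.
5. ret = 17.
Result: 17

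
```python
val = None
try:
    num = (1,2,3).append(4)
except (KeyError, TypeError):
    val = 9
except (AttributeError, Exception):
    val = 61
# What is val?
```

Step-by-step execution trace:
1. `num = (1,2,3).append(4)` raises AttributeError.
2. `except (KeyError, TypeError)` does not match AttributeError; skipped.
3. `except (AttributeError, Exception)` matches (AttributeError is in the tuple) → val = 61.
Result: 61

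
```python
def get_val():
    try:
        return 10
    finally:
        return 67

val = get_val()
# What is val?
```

Step-by-step execution trace:
1. `get_val()` enters try: `return 10` sets pending return value 10.
2. Before returning, `finally: return 67` runs and overrides the pending return.
3. get_val() returns 67 → val = 67.
Result: 67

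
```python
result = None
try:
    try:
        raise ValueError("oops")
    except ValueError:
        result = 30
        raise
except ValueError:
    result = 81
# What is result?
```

Step-by-step execution trace:
1. Inner try: `raise ValueError("oops")` raises ValueError.
2. Inner `except ValueError` matches → result = 30.
3. bare `raise` re-raises the same ValueError.
4. Outer `except ValueError` matches → result = 81.
Result: 81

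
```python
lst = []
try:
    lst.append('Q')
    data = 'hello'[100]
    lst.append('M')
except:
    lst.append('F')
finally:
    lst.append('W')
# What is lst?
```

Step-by-step execution trace:
1. try: `lst.append('Q')` → lst = ['Q'].
2. `data = 'hello'[100]` raises IndexError; `lst.append('M')` is not reached.
3. bare `except` matches → `lst.append('F')` → lst = ['Q', 'F'].
4. finally always runs: `lst.append('W')` → lst = ['Q', 'F', 'W'].
Result: ['Q', 'F', 'W']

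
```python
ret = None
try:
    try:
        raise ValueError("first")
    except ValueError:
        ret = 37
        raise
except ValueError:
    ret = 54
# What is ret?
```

Step-by-step execution trace:
1. Inner try: `raise ValueError("first")` raises ValueError.
2. Inner `except ValueError` matches → ret = 37.
3. bare `raise` re-raises the same ValueError.
4. Outer `except ValueError` matches → ret = 54.
Result: 54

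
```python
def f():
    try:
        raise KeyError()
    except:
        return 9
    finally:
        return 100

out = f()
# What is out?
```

Step-by-step execution trace:
1. `f()` enters try: `raise KeyError()` raises KeyError.
2. bare `except` matches → `return 9` sets pending return value 9.
3. Before returning, `finally: return 100` runs and overrides the pending return.
4. f() returns 100 → out = 100.
Result: 100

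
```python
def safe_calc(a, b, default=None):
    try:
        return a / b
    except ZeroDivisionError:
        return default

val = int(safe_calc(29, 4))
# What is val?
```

Step-by-step execution trace:
1. `safe_calc(29, 4)` enters try: `return 29 / 4` → returns 7.25. No exception raised.
2. `except ZeroDivisionError` is skipped.
3. `int(7.25)` → 7 → val = 7.
Result: 7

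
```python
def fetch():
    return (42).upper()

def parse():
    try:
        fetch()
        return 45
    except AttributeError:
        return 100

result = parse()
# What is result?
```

Step-by-step execution trace:
1. `parse()` calls `fetch()`.
2. `fetch()` evaluates `(42).upper()`, which raises AttributeError; it propagates to the caller.
3. `return 45` is not reached.
4. `except AttributeError` in parse matches → returns 100.
5. result = 100.
Result: 100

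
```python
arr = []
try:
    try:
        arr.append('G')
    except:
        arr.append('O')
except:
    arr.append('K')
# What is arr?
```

Step-by-step execution trace:
1. Inner try: `arr.append('G')` → arr = ['G']. No exception raised.
2. Inner `except` is skipped.
3. Inner try completes normally; outer `except` is skipped.
Result: ['G']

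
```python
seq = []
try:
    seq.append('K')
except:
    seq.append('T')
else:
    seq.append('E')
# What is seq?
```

Step-by-step execution trace:
1. try: `seq.append('K')` → seq = ['K']. No exception raised.
2. `except` is skipped.
3. `else` runs (try completed without exception): `seq.append('E')` → seq = ['K', 'E'].
Result: ['K', 'E']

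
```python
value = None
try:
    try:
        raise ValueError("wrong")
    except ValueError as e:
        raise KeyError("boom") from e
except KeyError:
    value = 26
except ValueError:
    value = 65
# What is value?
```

Step-by-step execution trace:
1. Inner try raises ValueError; inner `except ValueError as e` catches it.
2. `raise KeyError(...) from e` raises KeyError (ValueError is attached as __cause__, but only KeyError is active).
3. Outer `except KeyError` matches → value = 26.
4. `except ValueError` is not reached.
Result: 26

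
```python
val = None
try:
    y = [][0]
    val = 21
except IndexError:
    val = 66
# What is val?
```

Step-by-step execution trace:
1. `y = [][0]` raises IndexError.
2. `val = 21` is not reached.
3. `except IndexError` matches → val = 66.
Result: 66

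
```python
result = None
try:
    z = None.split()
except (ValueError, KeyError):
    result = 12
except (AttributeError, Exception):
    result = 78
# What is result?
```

Step-by-step execution trace:
1. `z = None.split()` raises AttributeError.
2. `except (ValueError, KeyError)` does not match AttributeError; skipped.
3. `except (AttributeError, Exception)` matches (AttributeError is in the tuple) → result = 78.
Result: 78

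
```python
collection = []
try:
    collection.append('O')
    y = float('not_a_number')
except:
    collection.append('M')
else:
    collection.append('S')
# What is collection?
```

Step-by-step execution trace:
1. try: `collection.append('O')` → collection = ['O'].
2. `y = float('not_a_number')` raises ValueError.
3. bare `except` matches → `collection.append('M')` → collection = ['O', 'M'].
4. `else` is skipped (an exception was raised).
Result: ['O', 'M']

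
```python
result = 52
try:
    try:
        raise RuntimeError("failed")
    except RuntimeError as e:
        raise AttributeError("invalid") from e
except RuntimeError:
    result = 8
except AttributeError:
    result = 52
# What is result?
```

Step-by-step execution trace:
1. Inner try raises RuntimeError; inner `except RuntimeError as e` catches it.
2. `raise AttributeError(...) from e` raises AttributeError (RuntimeError is attached as __cause__, but only AttributeError is active).
3. Outer `except RuntimeError` does not match AttributeError; skipped.
4. Outer `except AttributeError` matches → result = 52.
Result: 52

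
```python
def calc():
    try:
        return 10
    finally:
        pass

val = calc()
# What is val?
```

Step-by-step execution trace:
1. `calc()` enters try: `return 10` sets pending return value 10.
2. Before returning, `finally: pass` runs (no effect).
3. calc() returns 10 → val = 10.
Result: 10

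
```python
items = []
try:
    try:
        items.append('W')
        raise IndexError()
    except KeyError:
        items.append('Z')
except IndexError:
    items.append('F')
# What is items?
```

Step-by-step execution trace:
1. Inner try: `items.append('W')` → items = ['W'].
2. `raise IndexError()` raises IndexError.
3. Inner `except KeyError` does not match IndexError; exception propagates to outer try.
4. Outer `except IndexError` matches → `items.append('F')` → items = ['W', 'F'].
Result: ['W', 'F']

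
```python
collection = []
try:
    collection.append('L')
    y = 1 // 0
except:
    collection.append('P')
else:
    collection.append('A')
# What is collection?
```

Step-by-step execution trace:
1. try: `collection.append('L')` → collection = ['L'].
2. `y = 1 // 0` raises ZeroDivisionError.
3. bare `except` matches → `collection.append('P')` → collection = ['L', 'P'].
4. `else` is skipped (an exception was raised).
Result: ['L', 'P']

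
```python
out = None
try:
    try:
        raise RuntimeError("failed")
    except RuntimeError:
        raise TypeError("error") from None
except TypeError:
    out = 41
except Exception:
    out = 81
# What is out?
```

Step-by-step execution trace:
1. Inner try raises RuntimeError; inner `except RuntimeError` catches it.
2. `raise TypeError(...) from None` raises TypeError (from None suppresses __context__, but the active exception is still TypeError).
3. Outer `except TypeError` matches → out = 41.
4. `except Exception` is not reached.
Result: 41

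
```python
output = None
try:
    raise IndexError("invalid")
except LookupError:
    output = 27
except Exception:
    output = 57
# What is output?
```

Step-by-step execution trace:
1. `raise IndexError(...)` raises IndexError.
2. `except LookupError` matches (IndexError is a subclass of LookupError) → output = 27.
3. `except Exception` is not reached.
Result: 27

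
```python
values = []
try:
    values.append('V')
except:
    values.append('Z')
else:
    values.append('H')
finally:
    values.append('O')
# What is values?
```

Step-by-step execution trace:
1. try: `values.append('V')` → values = ['V']. No exception raised.
2. `except` is skipped.
3. `else` runs: `values.append('H')` → values = ['V', 'H'].
4. `finally` always runs: `values.append('O')` → values = ['V', 'H', 'O'].
Result: ['V', 'H', 'O']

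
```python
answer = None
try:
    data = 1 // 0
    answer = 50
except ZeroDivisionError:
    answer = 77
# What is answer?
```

Step-by-step execution trace:
1. `data = 1 // 0` raises ZeroDivisionError.
2. `answer = 50` is not reached.
3. `except ZeroDivisionError` matches → answer = 77.
Result: 77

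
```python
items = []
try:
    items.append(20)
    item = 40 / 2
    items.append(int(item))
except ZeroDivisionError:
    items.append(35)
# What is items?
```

Step-by-step execution trace:
1. try: `items.append(20)` → items = [20].
2. `item = 40 / 2` → item = 20.0. No exception raised.
3. `items.append(int(item))` → items = [20, 20].
4. `except ZeroDivisionError` is skipped (no exception was raised).
Result: [20, 20]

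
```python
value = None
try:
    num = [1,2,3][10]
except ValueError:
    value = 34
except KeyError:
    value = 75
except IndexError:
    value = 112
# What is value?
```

Step-by-step execution trace:
1. `num = [1,2,3][10]` raises IndexError.
2. `except ValueError` does not match IndexError; skipped.
3. `except KeyError` does not match IndexError; skipped.
4. `except IndexError` matches → value = 112.
Result: 112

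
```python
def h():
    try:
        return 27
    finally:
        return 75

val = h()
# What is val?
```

Step-by-step execution trace:
1. `h()` enters try: `return 27` sets pending return value 27.
2. Before returning, `finally: return 75` runs and overrides the pending return.
3. h() returns 75 → val = 75.
Result: 75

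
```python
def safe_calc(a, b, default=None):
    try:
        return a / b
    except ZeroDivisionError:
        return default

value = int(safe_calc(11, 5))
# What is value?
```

Step-by-step execution trace:
1. `safe_calc(11, 5)` enters try: `return 11 / 5` → returns 2.2. No exception raised.
2. `except ZeroDivisionError` is skipped.
3. `int(2.2)` → 2 → value = 2.
Result: 2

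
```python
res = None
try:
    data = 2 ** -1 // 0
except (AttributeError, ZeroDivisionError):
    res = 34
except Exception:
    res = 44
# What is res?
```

Step-by-step execution trace:
1. `data = 2 ** -1 // 0` raises ZeroDivisionError.
2. `except (AttributeError, ZeroDivisionError)` matches (ZeroDivisionError is in the tuple) → res = 34.
3. `except Exception` is not reached.
Result: 34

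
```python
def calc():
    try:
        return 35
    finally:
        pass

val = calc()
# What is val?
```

Step-by-step execution trace:
1. `calc()` enters try: `return 35` sets pending return value 35.
2. Before returning, `finally: pass` runs (no effect).
3. calc() returns 35 → val = 35.
Result: 35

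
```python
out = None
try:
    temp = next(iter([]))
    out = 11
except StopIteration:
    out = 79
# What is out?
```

Step-by-step execution trace:
1. `temp = next(iter([]))` raises StopIteration.
2. `out = 11` is not reached.
3. `except StopIteration` matches → out = 79.
Result: 79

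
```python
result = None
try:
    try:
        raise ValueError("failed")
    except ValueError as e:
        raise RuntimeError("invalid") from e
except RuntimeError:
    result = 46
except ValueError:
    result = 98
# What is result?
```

Step-by-step execution trace:
1. Inner try raises ValueError; inner `except ValueError as e` catches it.
2. `raise RuntimeError(...) from e` raises RuntimeError (ValueError is attached as __cause__, but only RuntimeError is active).
3. Outer `except RuntimeError` matches → result = 46.
4. `except ValueError` is not reached.
Result: 46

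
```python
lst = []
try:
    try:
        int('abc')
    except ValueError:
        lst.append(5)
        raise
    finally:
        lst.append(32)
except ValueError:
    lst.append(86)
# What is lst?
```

Step-by-step execution trace:
1. Inner try: `int('abc')` raises ValueError.
2. Inner `except ValueError` matches → `lst.append(5)` → lst = [5].
3. bare `raise` re-raises ValueError.
4. Inner `finally` runs during unwinding: `lst.append(32)` → lst = [5, 32].
5. Outer `except ValueError` matches → `lst.append(86)` → lst = [5, 32, 86].
Result: [5, 32, 86]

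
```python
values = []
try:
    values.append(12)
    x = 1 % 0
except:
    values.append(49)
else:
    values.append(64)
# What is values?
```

Step-by-step execution trace:
1. try: `values.append(12)` → values = [12].
2. `x = 1 % 0` raises ZeroDivisionError.
3. bare `except` matches → `values.append(49)` → values = [12, 49].
4. `else` is skipped (an exception was raised).
Result: [12, 49]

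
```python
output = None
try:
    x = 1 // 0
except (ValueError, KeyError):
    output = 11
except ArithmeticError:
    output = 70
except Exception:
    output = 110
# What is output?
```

Step-by-step execution trace:
1. `x = 1 // 0` raises ZeroDivisionError.
2. `except (ValueError, KeyError)` does not match ZeroDivisionError; skipped.
3. `except ArithmeticError` matches (ZeroDivisionError is a subclass of ArithmeticError) → output = 70.
4. `except Exception` is not reached.
Result: 70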